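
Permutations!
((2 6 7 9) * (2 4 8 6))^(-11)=[0, 1, 2, 3, 9, 5, 8, 6, 4, 7]=(4 9 7 6 8)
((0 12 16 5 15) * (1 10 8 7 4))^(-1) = (0 15 5 16 12)(1 4 7 8 10) = [15, 4, 2, 3, 7, 16, 6, 8, 10, 9, 1, 11, 0, 13, 14, 5, 12]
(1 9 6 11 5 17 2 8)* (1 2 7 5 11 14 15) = [0, 9, 8, 3, 4, 17, 14, 5, 2, 6, 10, 11, 12, 13, 15, 1, 16, 7] = (1 9 6 14 15)(2 8)(5 17 7)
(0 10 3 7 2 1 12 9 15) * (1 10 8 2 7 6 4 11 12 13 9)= (0 8 2 10 3 6 4 11 12 1 13 9 15)= [8, 13, 10, 6, 11, 5, 4, 7, 2, 15, 3, 12, 1, 9, 14, 0]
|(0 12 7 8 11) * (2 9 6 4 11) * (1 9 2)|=9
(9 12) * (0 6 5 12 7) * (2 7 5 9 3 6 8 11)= [8, 1, 7, 6, 4, 12, 9, 0, 11, 5, 10, 2, 3]= (0 8 11 2 7)(3 6 9 5 12)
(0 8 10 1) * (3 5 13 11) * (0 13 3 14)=(0 8 10 1 13 11 14)(3 5)=[8, 13, 2, 5, 4, 3, 6, 7, 10, 9, 1, 14, 12, 11, 0]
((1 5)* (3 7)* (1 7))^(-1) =(1 3 7 5) =[0, 3, 2, 7, 4, 1, 6, 5]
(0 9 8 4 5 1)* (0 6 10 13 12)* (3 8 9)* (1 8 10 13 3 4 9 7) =(0 4 5 8 9 7 1 6 13 12)(3 10) =[4, 6, 2, 10, 5, 8, 13, 1, 9, 7, 3, 11, 0, 12]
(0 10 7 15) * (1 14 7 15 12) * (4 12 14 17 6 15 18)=(0 10 18 4 12 1 17 6 15)(7 14)=[10, 17, 2, 3, 12, 5, 15, 14, 8, 9, 18, 11, 1, 13, 7, 0, 16, 6, 4]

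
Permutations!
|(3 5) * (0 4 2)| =|(0 4 2)(3 5)| =6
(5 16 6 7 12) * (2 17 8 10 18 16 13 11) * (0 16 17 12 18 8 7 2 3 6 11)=[16, 1, 12, 6, 4, 13, 2, 18, 10, 9, 8, 3, 5, 0, 14, 15, 11, 7, 17]=(0 16 11 3 6 2 12 5 13)(7 18 17)(8 10)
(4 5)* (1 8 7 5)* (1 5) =(1 8 7)(4 5) =[0, 8, 2, 3, 5, 4, 6, 1, 7]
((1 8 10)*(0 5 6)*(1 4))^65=(0 6 5)(1 8 10 4)=[6, 8, 2, 3, 1, 0, 5, 7, 10, 9, 4]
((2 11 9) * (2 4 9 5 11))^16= (11)= [0, 1, 2, 3, 4, 5, 6, 7, 8, 9, 10, 11]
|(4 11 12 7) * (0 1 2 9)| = 4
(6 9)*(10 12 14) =[0, 1, 2, 3, 4, 5, 9, 7, 8, 6, 12, 11, 14, 13, 10] =(6 9)(10 12 14)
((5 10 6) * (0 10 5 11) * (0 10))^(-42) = (11) = [0, 1, 2, 3, 4, 5, 6, 7, 8, 9, 10, 11]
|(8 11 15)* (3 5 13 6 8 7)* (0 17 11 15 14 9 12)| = 42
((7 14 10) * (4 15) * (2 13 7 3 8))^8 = (15)(2 13 7 14 10 3 8) = [0, 1, 13, 8, 4, 5, 6, 14, 2, 9, 3, 11, 12, 7, 10, 15]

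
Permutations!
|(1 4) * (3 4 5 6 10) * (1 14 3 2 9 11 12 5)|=|(2 9 11 12 5 6 10)(3 4 14)|=21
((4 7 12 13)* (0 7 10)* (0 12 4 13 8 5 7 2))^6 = (13) = [0, 1, 2, 3, 4, 5, 6, 7, 8, 9, 10, 11, 12, 13]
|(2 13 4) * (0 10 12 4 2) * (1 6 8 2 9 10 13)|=12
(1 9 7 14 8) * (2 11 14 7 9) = (1 2 11 14 8) = [0, 2, 11, 3, 4, 5, 6, 7, 1, 9, 10, 14, 12, 13, 8]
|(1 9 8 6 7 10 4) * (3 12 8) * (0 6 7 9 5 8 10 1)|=28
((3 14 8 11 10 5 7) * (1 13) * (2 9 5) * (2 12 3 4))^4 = [0, 1, 4, 10, 7, 9, 6, 5, 3, 2, 8, 14, 11, 13, 12] = (2 4 7 5 9)(3 10 8)(11 14 12)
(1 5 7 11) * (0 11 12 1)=(0 11)(1 5 7 12)=[11, 5, 2, 3, 4, 7, 6, 12, 8, 9, 10, 0, 1]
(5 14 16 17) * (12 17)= (5 14 16 12 17)= [0, 1, 2, 3, 4, 14, 6, 7, 8, 9, 10, 11, 17, 13, 16, 15, 12, 5]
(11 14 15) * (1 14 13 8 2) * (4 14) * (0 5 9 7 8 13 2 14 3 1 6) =(0 5 9 7 8 14 15 11 2 6)(1 4 3) =[5, 4, 6, 1, 3, 9, 0, 8, 14, 7, 10, 2, 12, 13, 15, 11]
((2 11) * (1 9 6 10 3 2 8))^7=(1 8 11 2 3 10 6 9)=[0, 8, 3, 10, 4, 5, 9, 7, 11, 1, 6, 2]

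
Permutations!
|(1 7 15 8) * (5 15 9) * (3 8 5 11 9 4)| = |(1 7 4 3 8)(5 15)(9 11)| = 10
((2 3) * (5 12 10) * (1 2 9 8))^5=[0, 1, 2, 3, 4, 10, 6, 7, 8, 9, 12, 11, 5]=(5 10 12)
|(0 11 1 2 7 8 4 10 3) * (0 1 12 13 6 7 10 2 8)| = |(0 11 12 13 6 7)(1 8 4 2 10 3)| = 6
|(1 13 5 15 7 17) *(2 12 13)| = |(1 2 12 13 5 15 7 17)| = 8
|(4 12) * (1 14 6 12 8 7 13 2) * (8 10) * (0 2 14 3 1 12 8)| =10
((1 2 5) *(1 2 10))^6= (10)= [0, 1, 2, 3, 4, 5, 6, 7, 8, 9, 10]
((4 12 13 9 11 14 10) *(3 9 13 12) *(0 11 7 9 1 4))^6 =[14, 1, 2, 3, 4, 5, 6, 7, 8, 9, 11, 10, 12, 13, 0] =(0 14)(10 11)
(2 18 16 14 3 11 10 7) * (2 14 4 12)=(2 18 16 4 12)(3 11 10 7 14)=[0, 1, 18, 11, 12, 5, 6, 14, 8, 9, 7, 10, 2, 13, 3, 15, 4, 17, 16]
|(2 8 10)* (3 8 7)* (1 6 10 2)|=|(1 6 10)(2 7 3 8)|=12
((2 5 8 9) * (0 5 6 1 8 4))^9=[0, 6, 9, 3, 4, 5, 2, 7, 1, 8]=(1 6 2 9 8)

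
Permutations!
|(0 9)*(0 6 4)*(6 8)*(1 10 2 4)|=8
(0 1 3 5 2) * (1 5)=(0 5 2)(1 3)=[5, 3, 0, 1, 4, 2]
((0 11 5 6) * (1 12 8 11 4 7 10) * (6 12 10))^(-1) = (0 6 7 4)(1 10)(5 11 8 12) = [6, 10, 2, 3, 0, 11, 7, 4, 12, 9, 1, 8, 5]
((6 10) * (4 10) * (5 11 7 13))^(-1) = (4 6 10)(5 13 7 11) = [0, 1, 2, 3, 6, 13, 10, 11, 8, 9, 4, 5, 12, 7]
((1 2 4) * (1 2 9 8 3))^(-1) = (1 3 8 9)(2 4) = [0, 3, 4, 8, 2, 5, 6, 7, 9, 1]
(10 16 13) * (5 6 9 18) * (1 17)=(1 17)(5 6 9 18)(10 16 13)=[0, 17, 2, 3, 4, 6, 9, 7, 8, 18, 16, 11, 12, 10, 14, 15, 13, 1, 5]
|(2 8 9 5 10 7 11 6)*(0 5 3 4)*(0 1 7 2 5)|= 11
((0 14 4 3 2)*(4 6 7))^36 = (0 14 6 7 4 3 2) = [14, 1, 0, 2, 3, 5, 7, 4, 8, 9, 10, 11, 12, 13, 6]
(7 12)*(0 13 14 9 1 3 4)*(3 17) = (0 13 14 9 1 17 3 4)(7 12) = [13, 17, 2, 4, 0, 5, 6, 12, 8, 1, 10, 11, 7, 14, 9, 15, 16, 3]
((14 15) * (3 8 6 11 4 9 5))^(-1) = (3 5 9 4 11 6 8)(14 15) = [0, 1, 2, 5, 11, 9, 8, 7, 3, 4, 10, 6, 12, 13, 15, 14]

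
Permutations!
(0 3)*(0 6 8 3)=(3 6 8)=[0, 1, 2, 6, 4, 5, 8, 7, 3]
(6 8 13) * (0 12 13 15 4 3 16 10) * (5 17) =[12, 1, 2, 16, 3, 17, 8, 7, 15, 9, 0, 11, 13, 6, 14, 4, 10, 5] =(0 12 13 6 8 15 4 3 16 10)(5 17)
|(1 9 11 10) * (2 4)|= 4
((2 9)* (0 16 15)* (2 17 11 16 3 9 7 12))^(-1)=(0 15 16 11 17 9 3)(2 12 7)=[15, 1, 12, 0, 4, 5, 6, 2, 8, 3, 10, 17, 7, 13, 14, 16, 11, 9]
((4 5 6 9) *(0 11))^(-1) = (0 11)(4 9 6 5) = [11, 1, 2, 3, 9, 4, 5, 7, 8, 6, 10, 0]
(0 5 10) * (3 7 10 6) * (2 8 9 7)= (0 5 6 3 2 8 9 7 10)= [5, 1, 8, 2, 4, 6, 3, 10, 9, 7, 0]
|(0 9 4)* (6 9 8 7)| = 6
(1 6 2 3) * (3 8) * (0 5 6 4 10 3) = (0 5 6 2 8)(1 4 10 3) = [5, 4, 8, 1, 10, 6, 2, 7, 0, 9, 3]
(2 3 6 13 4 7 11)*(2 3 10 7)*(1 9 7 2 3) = (1 9 7 11)(2 10)(3 6 13 4) = [0, 9, 10, 6, 3, 5, 13, 11, 8, 7, 2, 1, 12, 4]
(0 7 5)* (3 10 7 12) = (0 12 3 10 7 5) = [12, 1, 2, 10, 4, 0, 6, 5, 8, 9, 7, 11, 3]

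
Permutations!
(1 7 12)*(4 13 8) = (1 7 12)(4 13 8) = [0, 7, 2, 3, 13, 5, 6, 12, 4, 9, 10, 11, 1, 8]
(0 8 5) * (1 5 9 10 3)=(0 8 9 10 3 1 5)=[8, 5, 2, 1, 4, 0, 6, 7, 9, 10, 3]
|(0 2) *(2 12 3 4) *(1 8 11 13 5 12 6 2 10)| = |(0 6 2)(1 8 11 13 5 12 3 4 10)| = 9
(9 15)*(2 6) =(2 6)(9 15) =[0, 1, 6, 3, 4, 5, 2, 7, 8, 15, 10, 11, 12, 13, 14, 9]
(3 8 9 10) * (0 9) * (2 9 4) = [4, 1, 9, 8, 2, 5, 6, 7, 0, 10, 3] = (0 4 2 9 10 3 8)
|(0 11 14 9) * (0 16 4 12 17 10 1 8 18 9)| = 9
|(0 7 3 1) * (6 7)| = 5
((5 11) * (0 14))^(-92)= (14)= [0, 1, 2, 3, 4, 5, 6, 7, 8, 9, 10, 11, 12, 13, 14]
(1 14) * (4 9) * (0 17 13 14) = (0 17 13 14 1)(4 9) = [17, 0, 2, 3, 9, 5, 6, 7, 8, 4, 10, 11, 12, 14, 1, 15, 16, 13]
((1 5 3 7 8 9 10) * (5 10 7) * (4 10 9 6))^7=[0, 1, 2, 5, 4, 3, 6, 7, 8, 9, 10]=(10)(3 5)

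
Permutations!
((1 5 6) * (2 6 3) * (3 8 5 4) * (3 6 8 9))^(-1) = (1 6 4)(2 3 9 5 8) = [0, 6, 3, 9, 1, 8, 4, 7, 2, 5]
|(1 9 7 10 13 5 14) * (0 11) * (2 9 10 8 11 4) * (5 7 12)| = |(0 4 2 9 12 5 14 1 10 13 7 8 11)| = 13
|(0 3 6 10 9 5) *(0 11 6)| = |(0 3)(5 11 6 10 9)| = 10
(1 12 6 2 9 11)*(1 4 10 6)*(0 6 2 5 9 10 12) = (0 6 5 9 11 4 12 1)(2 10) = [6, 0, 10, 3, 12, 9, 5, 7, 8, 11, 2, 4, 1]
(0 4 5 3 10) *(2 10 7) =(0 4 5 3 7 2 10) =[4, 1, 10, 7, 5, 3, 6, 2, 8, 9, 0]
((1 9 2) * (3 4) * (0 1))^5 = (0 1 9 2)(3 4) = [1, 9, 0, 4, 3, 5, 6, 7, 8, 2]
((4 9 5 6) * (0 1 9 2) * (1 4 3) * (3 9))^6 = (9) = [0, 1, 2, 3, 4, 5, 6, 7, 8, 9]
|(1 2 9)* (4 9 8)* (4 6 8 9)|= |(1 2 9)(6 8)|= 6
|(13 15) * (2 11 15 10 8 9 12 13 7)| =20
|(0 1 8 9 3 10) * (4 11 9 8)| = |(0 1 4 11 9 3 10)| = 7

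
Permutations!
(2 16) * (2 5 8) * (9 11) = (2 16 5 8)(9 11) = [0, 1, 16, 3, 4, 8, 6, 7, 2, 11, 10, 9, 12, 13, 14, 15, 5]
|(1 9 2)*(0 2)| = 4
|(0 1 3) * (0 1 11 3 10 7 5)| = |(0 11 3 1 10 7 5)| = 7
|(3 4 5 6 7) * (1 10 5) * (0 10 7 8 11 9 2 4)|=12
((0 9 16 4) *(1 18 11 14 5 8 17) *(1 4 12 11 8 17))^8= (0 4 17 5 14 11 12 16 9)(1 8 18)= [4, 8, 2, 3, 17, 14, 6, 7, 18, 0, 10, 12, 16, 13, 11, 15, 9, 5, 1]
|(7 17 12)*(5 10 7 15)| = |(5 10 7 17 12 15)| = 6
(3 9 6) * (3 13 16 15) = (3 9 6 13 16 15) = [0, 1, 2, 9, 4, 5, 13, 7, 8, 6, 10, 11, 12, 16, 14, 3, 15]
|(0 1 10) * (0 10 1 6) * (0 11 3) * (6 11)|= |(0 11 3)|= 3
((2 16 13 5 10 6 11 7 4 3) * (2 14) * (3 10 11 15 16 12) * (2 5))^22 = (2 6 11 12 15 7 3 16 4 14 13 10 5) = [0, 1, 6, 16, 14, 2, 11, 3, 8, 9, 5, 12, 15, 10, 13, 7, 4]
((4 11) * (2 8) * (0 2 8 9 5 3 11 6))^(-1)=(0 6 4 11 3 5 9 2)=[6, 1, 0, 5, 11, 9, 4, 7, 8, 2, 10, 3]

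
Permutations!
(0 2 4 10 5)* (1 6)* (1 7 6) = (0 2 4 10 5)(6 7) = [2, 1, 4, 3, 10, 0, 7, 6, 8, 9, 5]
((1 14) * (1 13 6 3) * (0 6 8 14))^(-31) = (0 6 3 1)(8 13 14) = [6, 0, 2, 1, 4, 5, 3, 7, 13, 9, 10, 11, 12, 14, 8]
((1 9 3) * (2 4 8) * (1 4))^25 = (1 9 3 4 8 2) = [0, 9, 1, 4, 8, 5, 6, 7, 2, 3]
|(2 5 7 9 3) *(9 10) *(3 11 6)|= 8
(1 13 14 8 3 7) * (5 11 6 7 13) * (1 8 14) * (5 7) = (14)(1 7 8 3 13)(5 11 6) = [0, 7, 2, 13, 4, 11, 5, 8, 3, 9, 10, 6, 12, 1, 14]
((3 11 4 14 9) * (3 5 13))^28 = (14) = [0, 1, 2, 3, 4, 5, 6, 7, 8, 9, 10, 11, 12, 13, 14]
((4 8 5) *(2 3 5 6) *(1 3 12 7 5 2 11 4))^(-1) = (1 5 7 12 2 3)(4 11 6 8) = [0, 5, 3, 1, 11, 7, 8, 12, 4, 9, 10, 6, 2]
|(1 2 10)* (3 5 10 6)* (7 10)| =7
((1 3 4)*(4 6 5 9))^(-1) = (1 4 9 5 6 3) = [0, 4, 2, 1, 9, 6, 3, 7, 8, 5]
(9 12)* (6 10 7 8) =(6 10 7 8)(9 12) =[0, 1, 2, 3, 4, 5, 10, 8, 6, 12, 7, 11, 9]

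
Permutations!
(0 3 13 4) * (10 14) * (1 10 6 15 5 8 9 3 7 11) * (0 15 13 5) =(0 7 11 1 10 14 6 13 4 15)(3 5 8 9) =[7, 10, 2, 5, 15, 8, 13, 11, 9, 3, 14, 1, 12, 4, 6, 0]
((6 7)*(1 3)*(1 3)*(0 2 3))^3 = [0, 1, 2, 3, 4, 5, 7, 6] = (6 7)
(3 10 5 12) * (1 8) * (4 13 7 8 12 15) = (1 12 3 10 5 15 4 13 7 8) = [0, 12, 2, 10, 13, 15, 6, 8, 1, 9, 5, 11, 3, 7, 14, 4]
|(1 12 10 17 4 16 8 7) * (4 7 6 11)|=|(1 12 10 17 7)(4 16 8 6 11)|=5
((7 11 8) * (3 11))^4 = (11) = [0, 1, 2, 3, 4, 5, 6, 7, 8, 9, 10, 11]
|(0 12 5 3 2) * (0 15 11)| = 7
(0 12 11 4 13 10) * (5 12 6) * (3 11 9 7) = (0 6 5 12 9 7 3 11 4 13 10) = [6, 1, 2, 11, 13, 12, 5, 3, 8, 7, 0, 4, 9, 10]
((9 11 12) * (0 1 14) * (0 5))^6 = [14, 5, 2, 3, 4, 1, 6, 7, 8, 9, 10, 11, 12, 13, 0] = (0 14)(1 5)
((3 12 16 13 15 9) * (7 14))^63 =(3 13)(7 14)(9 16)(12 15) =[0, 1, 2, 13, 4, 5, 6, 14, 8, 16, 10, 11, 15, 3, 7, 12, 9]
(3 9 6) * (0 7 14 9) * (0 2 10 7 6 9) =(0 6 3 2 10 7 14) =[6, 1, 10, 2, 4, 5, 3, 14, 8, 9, 7, 11, 12, 13, 0]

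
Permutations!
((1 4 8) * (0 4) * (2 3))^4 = (8) = [0, 1, 2, 3, 4, 5, 6, 7, 8]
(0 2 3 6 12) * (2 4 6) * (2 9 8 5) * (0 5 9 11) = (0 4 6 12 5 2 3 11)(8 9) = [4, 1, 3, 11, 6, 2, 12, 7, 9, 8, 10, 0, 5]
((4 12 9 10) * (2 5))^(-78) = [0, 1, 2, 3, 9, 5, 6, 7, 8, 4, 12, 11, 10] = (4 9)(10 12)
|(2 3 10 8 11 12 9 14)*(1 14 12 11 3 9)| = 15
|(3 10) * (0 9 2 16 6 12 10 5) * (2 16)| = |(0 9 16 6 12 10 3 5)| = 8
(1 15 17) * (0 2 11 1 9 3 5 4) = (0 2 11 1 15 17 9 3 5 4) = [2, 15, 11, 5, 0, 4, 6, 7, 8, 3, 10, 1, 12, 13, 14, 17, 16, 9]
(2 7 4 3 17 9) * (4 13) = (2 7 13 4 3 17 9) = [0, 1, 7, 17, 3, 5, 6, 13, 8, 2, 10, 11, 12, 4, 14, 15, 16, 9]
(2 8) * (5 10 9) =(2 8)(5 10 9) =[0, 1, 8, 3, 4, 10, 6, 7, 2, 5, 9]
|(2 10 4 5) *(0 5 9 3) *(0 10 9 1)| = |(0 5 2 9 3 10 4 1)| = 8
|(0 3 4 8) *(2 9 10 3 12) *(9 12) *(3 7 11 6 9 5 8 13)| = 30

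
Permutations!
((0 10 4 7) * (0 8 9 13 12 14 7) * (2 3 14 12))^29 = [4, 1, 3, 14, 10, 5, 6, 8, 9, 13, 0, 11, 12, 2, 7] = (0 4 10)(2 3 14 7 8 9 13)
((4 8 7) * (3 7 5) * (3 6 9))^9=[0, 1, 2, 4, 5, 9, 3, 8, 6, 7]=(3 4 5 9 7 8 6)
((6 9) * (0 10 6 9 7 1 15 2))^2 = (0 6 1 2 10 7 15) = [6, 2, 10, 3, 4, 5, 1, 15, 8, 9, 7, 11, 12, 13, 14, 0]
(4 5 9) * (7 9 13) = (4 5 13 7 9) = [0, 1, 2, 3, 5, 13, 6, 9, 8, 4, 10, 11, 12, 7]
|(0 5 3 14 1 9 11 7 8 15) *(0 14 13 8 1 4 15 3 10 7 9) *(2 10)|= 6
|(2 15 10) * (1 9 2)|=5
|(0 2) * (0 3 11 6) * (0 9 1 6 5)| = 15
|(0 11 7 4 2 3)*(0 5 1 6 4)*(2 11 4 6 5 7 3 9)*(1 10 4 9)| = |(0 9 2 1 5 10 4 11 3 7)| = 10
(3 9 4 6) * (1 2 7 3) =[0, 2, 7, 9, 6, 5, 1, 3, 8, 4] =(1 2 7 3 9 4 6)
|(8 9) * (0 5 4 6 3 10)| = |(0 5 4 6 3 10)(8 9)| = 6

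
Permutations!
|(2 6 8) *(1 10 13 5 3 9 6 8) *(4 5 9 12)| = |(1 10 13 9 6)(2 8)(3 12 4 5)| = 20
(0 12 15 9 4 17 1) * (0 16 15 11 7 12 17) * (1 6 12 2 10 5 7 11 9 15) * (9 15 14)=(0 17 6 12 15 14 9 4)(1 16)(2 10 5 7)=[17, 16, 10, 3, 0, 7, 12, 2, 8, 4, 5, 11, 15, 13, 9, 14, 1, 6]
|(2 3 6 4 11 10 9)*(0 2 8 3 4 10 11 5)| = |(11)(0 2 4 5)(3 6 10 9 8)| = 20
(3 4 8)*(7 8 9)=[0, 1, 2, 4, 9, 5, 6, 8, 3, 7]=(3 4 9 7 8)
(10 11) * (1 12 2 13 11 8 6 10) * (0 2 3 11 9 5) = (0 2 13 9 5)(1 12 3 11)(6 10 8) = [2, 12, 13, 11, 4, 0, 10, 7, 6, 5, 8, 1, 3, 9]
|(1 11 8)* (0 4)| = 6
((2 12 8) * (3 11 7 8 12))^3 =[0, 1, 7, 8, 4, 5, 6, 3, 11, 9, 10, 2, 12] =(12)(2 7 3 8 11)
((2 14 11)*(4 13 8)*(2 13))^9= [0, 1, 13, 3, 11, 5, 6, 7, 14, 9, 10, 4, 12, 2, 8]= (2 13)(4 11)(8 14)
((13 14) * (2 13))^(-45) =(14) =[0, 1, 2, 3, 4, 5, 6, 7, 8, 9, 10, 11, 12, 13, 14]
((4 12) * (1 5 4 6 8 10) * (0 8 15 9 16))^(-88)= (16)= [0, 1, 2, 3, 4, 5, 6, 7, 8, 9, 10, 11, 12, 13, 14, 15, 16]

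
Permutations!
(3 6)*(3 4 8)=(3 6 4 8)=[0, 1, 2, 6, 8, 5, 4, 7, 3]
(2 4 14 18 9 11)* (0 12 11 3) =[12, 1, 4, 0, 14, 5, 6, 7, 8, 3, 10, 2, 11, 13, 18, 15, 16, 17, 9] =(0 12 11 2 4 14 18 9 3)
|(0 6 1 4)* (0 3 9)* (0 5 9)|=10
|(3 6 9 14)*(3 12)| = 5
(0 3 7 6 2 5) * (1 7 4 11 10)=(0 3 4 11 10 1 7 6 2 5)=[3, 7, 5, 4, 11, 0, 2, 6, 8, 9, 1, 10]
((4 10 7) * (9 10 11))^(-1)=[0, 1, 2, 3, 7, 5, 6, 10, 8, 11, 9, 4]=(4 7 10 9 11)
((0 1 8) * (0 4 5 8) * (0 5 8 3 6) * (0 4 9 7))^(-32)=(0 6 7 3 9 5 8 1 4)=[6, 4, 2, 9, 0, 8, 7, 3, 1, 5]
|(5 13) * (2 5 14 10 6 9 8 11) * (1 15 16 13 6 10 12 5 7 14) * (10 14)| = |(1 15 16 13)(2 7 10 14 12 5 6 9 8 11)| = 20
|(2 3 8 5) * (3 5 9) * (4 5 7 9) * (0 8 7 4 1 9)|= 6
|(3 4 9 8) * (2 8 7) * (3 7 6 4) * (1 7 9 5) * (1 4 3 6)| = 10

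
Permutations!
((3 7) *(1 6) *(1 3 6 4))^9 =[0, 4, 2, 3, 1, 5, 6, 7] =(7)(1 4)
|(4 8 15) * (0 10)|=6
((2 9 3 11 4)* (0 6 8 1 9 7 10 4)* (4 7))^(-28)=(11)=[0, 1, 2, 3, 4, 5, 6, 7, 8, 9, 10, 11]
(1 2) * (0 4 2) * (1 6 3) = [4, 0, 6, 1, 2, 5, 3] = (0 4 2 6 3 1)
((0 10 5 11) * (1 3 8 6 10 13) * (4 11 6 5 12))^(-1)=(0 11 4 12 10 6 5 8 3 1 13)=[11, 13, 2, 1, 12, 8, 5, 7, 3, 9, 6, 4, 10, 0]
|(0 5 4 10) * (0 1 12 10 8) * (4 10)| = 7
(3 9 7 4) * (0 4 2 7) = (0 4 3 9)(2 7) = [4, 1, 7, 9, 3, 5, 6, 2, 8, 0]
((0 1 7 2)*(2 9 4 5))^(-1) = [2, 0, 5, 3, 9, 4, 6, 1, 8, 7] = (0 2 5 4 9 7 1)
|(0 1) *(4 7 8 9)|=|(0 1)(4 7 8 9)|=4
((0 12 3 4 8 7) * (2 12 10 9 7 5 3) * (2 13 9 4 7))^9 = (0 4 5 7 10 8 3)(2 12 13 9) = [4, 1, 12, 0, 5, 7, 6, 10, 3, 2, 8, 11, 13, 9]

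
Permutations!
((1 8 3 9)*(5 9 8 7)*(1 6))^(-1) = [0, 6, 2, 8, 4, 7, 9, 1, 3, 5] = (1 6 9 5 7)(3 8)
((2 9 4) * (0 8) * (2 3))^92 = (9) = [0, 1, 2, 3, 4, 5, 6, 7, 8, 9]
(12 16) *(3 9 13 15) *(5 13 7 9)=(3 5 13 15)(7 9)(12 16)=[0, 1, 2, 5, 4, 13, 6, 9, 8, 7, 10, 11, 16, 15, 14, 3, 12]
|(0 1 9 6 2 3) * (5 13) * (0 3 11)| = 6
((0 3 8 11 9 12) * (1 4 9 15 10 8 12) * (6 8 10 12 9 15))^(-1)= (0 12 15 4 1 9 3)(6 11 8)= [12, 9, 2, 0, 1, 5, 11, 7, 6, 3, 10, 8, 15, 13, 14, 4]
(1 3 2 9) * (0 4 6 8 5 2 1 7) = (0 4 6 8 5 2 9 7)(1 3) = [4, 3, 9, 1, 6, 2, 8, 0, 5, 7]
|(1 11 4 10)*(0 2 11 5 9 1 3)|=|(0 2 11 4 10 3)(1 5 9)|=6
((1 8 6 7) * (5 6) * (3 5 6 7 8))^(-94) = (8)(1 5)(3 7) = [0, 5, 2, 7, 4, 1, 6, 3, 8]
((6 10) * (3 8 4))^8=[0, 1, 2, 4, 8, 5, 6, 7, 3, 9, 10]=(10)(3 4 8)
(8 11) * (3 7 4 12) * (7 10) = [0, 1, 2, 10, 12, 5, 6, 4, 11, 9, 7, 8, 3] = (3 10 7 4 12)(8 11)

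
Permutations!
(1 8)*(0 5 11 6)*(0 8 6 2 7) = [5, 6, 7, 3, 4, 11, 8, 0, 1, 9, 10, 2] = (0 5 11 2 7)(1 6 8)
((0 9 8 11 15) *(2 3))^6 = (0 9 8 11 15) = [9, 1, 2, 3, 4, 5, 6, 7, 11, 8, 10, 15, 12, 13, 14, 0]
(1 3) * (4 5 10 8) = [0, 3, 2, 1, 5, 10, 6, 7, 4, 9, 8] = (1 3)(4 5 10 8)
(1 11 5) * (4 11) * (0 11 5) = (0 11)(1 4 5) = [11, 4, 2, 3, 5, 1, 6, 7, 8, 9, 10, 0]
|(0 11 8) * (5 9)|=6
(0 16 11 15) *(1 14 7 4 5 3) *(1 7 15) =(0 16 11 1 14 15)(3 7 4 5) =[16, 14, 2, 7, 5, 3, 6, 4, 8, 9, 10, 1, 12, 13, 15, 0, 11]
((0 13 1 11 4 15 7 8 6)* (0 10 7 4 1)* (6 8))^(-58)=(15)(6 7 10)=[0, 1, 2, 3, 4, 5, 7, 10, 8, 9, 6, 11, 12, 13, 14, 15]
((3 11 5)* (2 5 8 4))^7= (2 5 3 11 8 4)= [0, 1, 5, 11, 2, 3, 6, 7, 4, 9, 10, 8]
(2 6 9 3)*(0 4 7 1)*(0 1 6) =[4, 1, 0, 2, 7, 5, 9, 6, 8, 3] =(0 4 7 6 9 3 2)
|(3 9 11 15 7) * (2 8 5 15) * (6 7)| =|(2 8 5 15 6 7 3 9 11)| =9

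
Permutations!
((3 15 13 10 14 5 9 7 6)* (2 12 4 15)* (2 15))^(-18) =[0, 1, 2, 3, 4, 5, 6, 7, 8, 9, 10, 11, 12, 13, 14, 15] =(15)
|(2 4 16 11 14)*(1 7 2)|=|(1 7 2 4 16 11 14)|=7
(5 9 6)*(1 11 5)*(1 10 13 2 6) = [0, 11, 6, 3, 4, 9, 10, 7, 8, 1, 13, 5, 12, 2] = (1 11 5 9)(2 6 10 13)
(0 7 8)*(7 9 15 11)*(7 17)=(0 9 15 11 17 7 8)=[9, 1, 2, 3, 4, 5, 6, 8, 0, 15, 10, 17, 12, 13, 14, 11, 16, 7]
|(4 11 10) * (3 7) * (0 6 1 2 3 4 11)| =14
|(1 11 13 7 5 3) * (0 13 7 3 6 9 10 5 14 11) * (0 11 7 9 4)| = |(0 13 3 1 11 9 10 5 6 4)(7 14)| = 10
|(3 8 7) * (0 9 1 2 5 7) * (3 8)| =7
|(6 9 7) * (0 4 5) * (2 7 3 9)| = 6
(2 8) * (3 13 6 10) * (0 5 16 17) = (0 5 16 17)(2 8)(3 13 6 10) = [5, 1, 8, 13, 4, 16, 10, 7, 2, 9, 3, 11, 12, 6, 14, 15, 17, 0]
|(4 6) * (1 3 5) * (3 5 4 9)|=4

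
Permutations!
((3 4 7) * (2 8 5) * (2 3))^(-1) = (2 7 4 3 5 8) = [0, 1, 7, 5, 3, 8, 6, 4, 2]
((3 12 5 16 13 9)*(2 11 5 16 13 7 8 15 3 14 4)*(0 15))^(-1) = [8, 1, 4, 15, 14, 11, 6, 16, 7, 13, 10, 2, 3, 5, 9, 0, 12] = (0 8 7 16 12 3 15)(2 4 14 9 13 5 11)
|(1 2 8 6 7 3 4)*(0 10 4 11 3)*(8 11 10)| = 12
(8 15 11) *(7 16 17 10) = (7 16 17 10)(8 15 11) = [0, 1, 2, 3, 4, 5, 6, 16, 15, 9, 7, 8, 12, 13, 14, 11, 17, 10]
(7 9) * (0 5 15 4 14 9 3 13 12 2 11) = [5, 1, 11, 13, 14, 15, 6, 3, 8, 7, 10, 0, 2, 12, 9, 4] = (0 5 15 4 14 9 7 3 13 12 2 11)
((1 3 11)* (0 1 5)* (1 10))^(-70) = (0 1 11)(3 5 10) = [1, 11, 2, 5, 4, 10, 6, 7, 8, 9, 3, 0]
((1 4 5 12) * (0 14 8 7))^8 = (14) = [0, 1, 2, 3, 4, 5, 6, 7, 8, 9, 10, 11, 12, 13, 14]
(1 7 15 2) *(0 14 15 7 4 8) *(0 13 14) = (1 4 8 13 14 15 2) = [0, 4, 1, 3, 8, 5, 6, 7, 13, 9, 10, 11, 12, 14, 15, 2]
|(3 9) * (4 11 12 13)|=4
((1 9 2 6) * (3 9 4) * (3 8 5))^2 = [0, 8, 1, 2, 5, 9, 4, 7, 3, 6] = (1 8 3 2)(4 5 9 6)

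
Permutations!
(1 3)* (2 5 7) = [0, 3, 5, 1, 4, 7, 6, 2] = (1 3)(2 5 7)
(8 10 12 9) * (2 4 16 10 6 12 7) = [0, 1, 4, 3, 16, 5, 12, 2, 6, 8, 7, 11, 9, 13, 14, 15, 10] = (2 4 16 10 7)(6 12 9 8)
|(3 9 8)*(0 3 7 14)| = 6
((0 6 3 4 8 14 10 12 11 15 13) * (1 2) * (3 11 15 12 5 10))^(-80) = (0 15 11)(6 13 12) = [15, 1, 2, 3, 4, 5, 13, 7, 8, 9, 10, 0, 6, 12, 14, 11]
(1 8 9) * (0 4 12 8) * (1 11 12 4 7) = [7, 0, 2, 3, 4, 5, 6, 1, 9, 11, 10, 12, 8] = (0 7 1)(8 9 11 12)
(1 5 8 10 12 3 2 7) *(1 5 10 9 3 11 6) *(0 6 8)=[6, 10, 7, 2, 4, 0, 1, 5, 9, 3, 12, 8, 11]=(0 6 1 10 12 11 8 9 3 2 7 5)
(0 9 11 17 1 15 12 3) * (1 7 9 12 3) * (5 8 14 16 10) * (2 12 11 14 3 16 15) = (0 11 17 7 9 14 15 16 10 5 8 3)(1 2 12) = [11, 2, 12, 0, 4, 8, 6, 9, 3, 14, 5, 17, 1, 13, 15, 16, 10, 7]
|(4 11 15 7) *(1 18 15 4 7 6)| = 4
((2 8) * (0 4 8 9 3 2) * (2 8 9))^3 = (0 3 4 8 9) = [3, 1, 2, 4, 8, 5, 6, 7, 9, 0]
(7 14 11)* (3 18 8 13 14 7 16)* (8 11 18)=(3 8 13 14 18 11 16)=[0, 1, 2, 8, 4, 5, 6, 7, 13, 9, 10, 16, 12, 14, 18, 15, 3, 17, 11]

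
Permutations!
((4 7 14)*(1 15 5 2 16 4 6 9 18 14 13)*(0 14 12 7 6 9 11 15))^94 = (0 13 12 9)(1 7 18 14)(2 6 5 4 15 16 11) = [13, 7, 6, 3, 15, 4, 5, 18, 8, 0, 10, 2, 9, 12, 1, 16, 11, 17, 14]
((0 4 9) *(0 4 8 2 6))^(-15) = (0 8 2 6)(4 9) = [8, 1, 6, 3, 9, 5, 0, 7, 2, 4]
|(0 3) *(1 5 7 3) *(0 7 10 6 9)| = |(0 1 5 10 6 9)(3 7)| = 6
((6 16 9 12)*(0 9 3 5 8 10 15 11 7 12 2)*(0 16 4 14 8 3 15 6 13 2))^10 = [0, 1, 11, 3, 4, 5, 6, 2, 8, 9, 10, 13, 16, 15, 14, 12, 7] = (2 11 13 15 12 16 7)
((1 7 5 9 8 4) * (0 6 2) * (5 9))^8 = [2, 8, 6, 3, 9, 5, 0, 4, 7, 1] = (0 2 6)(1 8 7 4 9)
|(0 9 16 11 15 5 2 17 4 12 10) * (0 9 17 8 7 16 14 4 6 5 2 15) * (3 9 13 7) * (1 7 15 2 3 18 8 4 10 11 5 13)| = |(0 17 6 13 15 3 9 14 10 1 7 16 5 2 4 12 11)(8 18)| = 34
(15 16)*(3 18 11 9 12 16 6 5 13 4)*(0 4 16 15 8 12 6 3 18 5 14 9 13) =(0 4 18 11 13 16 8 12 15 3 5)(6 14 9) =[4, 1, 2, 5, 18, 0, 14, 7, 12, 6, 10, 13, 15, 16, 9, 3, 8, 17, 11]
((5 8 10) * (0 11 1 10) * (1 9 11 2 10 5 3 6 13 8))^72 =[10, 1, 3, 13, 4, 5, 8, 7, 2, 9, 6, 11, 12, 0] =(0 10 6 8 2 3 13)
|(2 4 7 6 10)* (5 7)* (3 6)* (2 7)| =12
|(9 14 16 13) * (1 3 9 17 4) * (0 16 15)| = 10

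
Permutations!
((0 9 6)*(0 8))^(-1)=(0 8 6 9)=[8, 1, 2, 3, 4, 5, 9, 7, 6, 0]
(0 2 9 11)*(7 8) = (0 2 9 11)(7 8) = [2, 1, 9, 3, 4, 5, 6, 8, 7, 11, 10, 0]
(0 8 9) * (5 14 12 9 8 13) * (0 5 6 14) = [13, 1, 2, 3, 4, 0, 14, 7, 8, 5, 10, 11, 9, 6, 12] = (0 13 6 14 12 9 5)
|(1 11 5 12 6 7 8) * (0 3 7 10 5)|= |(0 3 7 8 1 11)(5 12 6 10)|= 12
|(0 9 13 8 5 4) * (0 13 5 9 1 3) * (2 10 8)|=21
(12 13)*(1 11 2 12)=[0, 11, 12, 3, 4, 5, 6, 7, 8, 9, 10, 2, 13, 1]=(1 11 2 12 13)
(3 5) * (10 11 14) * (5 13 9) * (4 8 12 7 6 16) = (3 13 9 5)(4 8 12 7 6 16)(10 11 14) = [0, 1, 2, 13, 8, 3, 16, 6, 12, 5, 11, 14, 7, 9, 10, 15, 4]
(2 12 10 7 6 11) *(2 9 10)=(2 12)(6 11 9 10 7)=[0, 1, 12, 3, 4, 5, 11, 6, 8, 10, 7, 9, 2]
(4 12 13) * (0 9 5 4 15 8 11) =(0 9 5 4 12 13 15 8 11) =[9, 1, 2, 3, 12, 4, 6, 7, 11, 5, 10, 0, 13, 15, 14, 8]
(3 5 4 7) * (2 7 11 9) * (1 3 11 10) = (1 3 5 4 10)(2 7 11 9) = [0, 3, 7, 5, 10, 4, 6, 11, 8, 2, 1, 9]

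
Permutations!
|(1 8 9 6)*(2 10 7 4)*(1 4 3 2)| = |(1 8 9 6 4)(2 10 7 3)| = 20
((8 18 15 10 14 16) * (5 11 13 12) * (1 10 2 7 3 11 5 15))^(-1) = [0, 18, 15, 7, 4, 5, 6, 2, 16, 9, 1, 3, 13, 11, 10, 12, 14, 17, 8] = (1 18 8 16 14 10)(2 15 12 13 11 3 7)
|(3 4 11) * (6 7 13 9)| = 12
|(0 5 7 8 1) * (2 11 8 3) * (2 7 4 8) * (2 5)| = |(0 2 11 5 4 8 1)(3 7)| = 14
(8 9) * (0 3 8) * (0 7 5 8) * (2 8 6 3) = (0 2 8 9 7 5 6 3) = [2, 1, 8, 0, 4, 6, 3, 5, 9, 7]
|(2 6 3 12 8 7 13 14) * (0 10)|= 8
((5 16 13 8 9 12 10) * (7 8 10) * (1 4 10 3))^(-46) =[0, 5, 2, 10, 16, 3, 6, 9, 12, 7, 13, 11, 8, 4, 14, 15, 1] =(1 5 3 10 13 4 16)(7 9)(8 12)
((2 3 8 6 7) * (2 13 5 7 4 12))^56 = (2 8 4)(3 6 12)(5 13 7) = [0, 1, 8, 6, 2, 13, 12, 5, 4, 9, 10, 11, 3, 7]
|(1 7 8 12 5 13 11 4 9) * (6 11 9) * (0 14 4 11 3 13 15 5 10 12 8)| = 18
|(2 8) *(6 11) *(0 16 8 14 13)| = 6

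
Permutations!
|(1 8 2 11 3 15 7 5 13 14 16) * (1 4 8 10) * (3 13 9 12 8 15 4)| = 26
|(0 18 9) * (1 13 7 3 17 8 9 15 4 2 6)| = 13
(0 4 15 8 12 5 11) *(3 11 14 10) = (0 4 15 8 12 5 14 10 3 11) = [4, 1, 2, 11, 15, 14, 6, 7, 12, 9, 3, 0, 5, 13, 10, 8]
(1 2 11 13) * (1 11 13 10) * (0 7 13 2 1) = [7, 1, 2, 3, 4, 5, 6, 13, 8, 9, 0, 10, 12, 11] = (0 7 13 11 10)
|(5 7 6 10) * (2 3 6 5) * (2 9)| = 10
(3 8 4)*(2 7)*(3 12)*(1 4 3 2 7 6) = (1 4 12 2 6)(3 8) = [0, 4, 6, 8, 12, 5, 1, 7, 3, 9, 10, 11, 2]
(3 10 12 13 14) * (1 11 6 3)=[0, 11, 2, 10, 4, 5, 3, 7, 8, 9, 12, 6, 13, 14, 1]=(1 11 6 3 10 12 13 14)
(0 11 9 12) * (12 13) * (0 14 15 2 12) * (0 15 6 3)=(0 11 9 13 15 2 12 14 6 3)=[11, 1, 12, 0, 4, 5, 3, 7, 8, 13, 10, 9, 14, 15, 6, 2]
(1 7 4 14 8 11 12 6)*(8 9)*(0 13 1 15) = (0 13 1 7 4 14 9 8 11 12 6 15) = [13, 7, 2, 3, 14, 5, 15, 4, 11, 8, 10, 12, 6, 1, 9, 0]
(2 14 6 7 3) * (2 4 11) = [0, 1, 14, 4, 11, 5, 7, 3, 8, 9, 10, 2, 12, 13, 6] = (2 14 6 7 3 4 11)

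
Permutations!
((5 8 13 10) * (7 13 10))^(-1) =(5 10 8)(7 13) =[0, 1, 2, 3, 4, 10, 6, 13, 5, 9, 8, 11, 12, 7]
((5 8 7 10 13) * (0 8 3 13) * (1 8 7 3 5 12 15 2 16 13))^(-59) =[7, 8, 16, 1, 4, 5, 6, 10, 3, 9, 0, 11, 15, 12, 14, 2, 13] =(0 7 10)(1 8 3)(2 16 13 12 15)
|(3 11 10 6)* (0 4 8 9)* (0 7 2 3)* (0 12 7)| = 28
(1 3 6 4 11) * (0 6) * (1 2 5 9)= [6, 3, 5, 0, 11, 9, 4, 7, 8, 1, 10, 2]= (0 6 4 11 2 5 9 1 3)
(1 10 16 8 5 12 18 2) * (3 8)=(1 10 16 3 8 5 12 18 2)=[0, 10, 1, 8, 4, 12, 6, 7, 5, 9, 16, 11, 18, 13, 14, 15, 3, 17, 2]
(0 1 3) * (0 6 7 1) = (1 3 6 7) = [0, 3, 2, 6, 4, 5, 7, 1]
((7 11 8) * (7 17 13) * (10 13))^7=(7 11 8 17 10 13)=[0, 1, 2, 3, 4, 5, 6, 11, 17, 9, 13, 8, 12, 7, 14, 15, 16, 10]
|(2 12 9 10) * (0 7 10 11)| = |(0 7 10 2 12 9 11)| = 7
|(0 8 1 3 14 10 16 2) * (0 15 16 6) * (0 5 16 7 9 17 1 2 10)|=20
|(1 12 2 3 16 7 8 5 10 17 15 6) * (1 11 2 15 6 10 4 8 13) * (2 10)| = |(1 12 15 2 3 16 7 13)(4 8 5)(6 11 10 17)| = 24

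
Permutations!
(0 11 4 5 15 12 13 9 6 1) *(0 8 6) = [11, 8, 2, 3, 5, 15, 1, 7, 6, 0, 10, 4, 13, 9, 14, 12] = (0 11 4 5 15 12 13 9)(1 8 6)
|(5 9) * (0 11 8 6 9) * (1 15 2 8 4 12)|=11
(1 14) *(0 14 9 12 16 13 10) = [14, 9, 2, 3, 4, 5, 6, 7, 8, 12, 0, 11, 16, 10, 1, 15, 13] = (0 14 1 9 12 16 13 10)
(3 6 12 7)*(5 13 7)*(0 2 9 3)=(0 2 9 3 6 12 5 13 7)=[2, 1, 9, 6, 4, 13, 12, 0, 8, 3, 10, 11, 5, 7]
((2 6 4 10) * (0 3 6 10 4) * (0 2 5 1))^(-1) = (0 1 5 10 2 6 3) = [1, 5, 6, 0, 4, 10, 3, 7, 8, 9, 2]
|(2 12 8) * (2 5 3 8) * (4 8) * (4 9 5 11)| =6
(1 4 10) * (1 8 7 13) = (1 4 10 8 7 13) = [0, 4, 2, 3, 10, 5, 6, 13, 7, 9, 8, 11, 12, 1]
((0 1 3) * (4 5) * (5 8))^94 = (0 1 3)(4 8 5) = [1, 3, 2, 0, 8, 4, 6, 7, 5]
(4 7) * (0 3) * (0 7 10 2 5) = (0 3 7 4 10 2 5) = [3, 1, 5, 7, 10, 0, 6, 4, 8, 9, 2]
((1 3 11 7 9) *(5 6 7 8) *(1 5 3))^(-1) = [0, 1, 2, 8, 4, 9, 5, 6, 11, 7, 10, 3] = (3 8 11)(5 9 7 6)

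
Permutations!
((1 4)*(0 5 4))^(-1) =(0 1 4 5) =[1, 4, 2, 3, 5, 0]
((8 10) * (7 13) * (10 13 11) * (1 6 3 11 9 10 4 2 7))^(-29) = [0, 4, 8, 7, 10, 5, 2, 13, 3, 1, 6, 9, 12, 11] = (1 4 10 6 2 8 3 7 13 11 9)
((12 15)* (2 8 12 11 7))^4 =(2 11 12)(7 15 8) =[0, 1, 11, 3, 4, 5, 6, 15, 7, 9, 10, 12, 2, 13, 14, 8]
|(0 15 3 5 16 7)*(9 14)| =6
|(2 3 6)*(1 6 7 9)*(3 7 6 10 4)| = 8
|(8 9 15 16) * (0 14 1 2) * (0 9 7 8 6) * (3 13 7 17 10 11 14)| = |(0 3 13 7 8 17 10 11 14 1 2 9 15 16 6)| = 15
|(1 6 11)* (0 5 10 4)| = 12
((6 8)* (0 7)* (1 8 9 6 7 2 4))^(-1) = [7, 4, 0, 3, 2, 5, 9, 8, 1, 6] = (0 7 8 1 4 2)(6 9)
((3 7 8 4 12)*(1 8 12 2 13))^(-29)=(1 8 4 2 13)(3 7 12)=[0, 8, 13, 7, 2, 5, 6, 12, 4, 9, 10, 11, 3, 1]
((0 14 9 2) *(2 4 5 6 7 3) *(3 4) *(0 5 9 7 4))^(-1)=(0 7 14)(2 3 9 4 6 5)=[7, 1, 3, 9, 6, 2, 5, 14, 8, 4, 10, 11, 12, 13, 0]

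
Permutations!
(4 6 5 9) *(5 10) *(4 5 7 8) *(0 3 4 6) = [3, 1, 2, 4, 0, 9, 10, 8, 6, 5, 7] = (0 3 4)(5 9)(6 10 7 8)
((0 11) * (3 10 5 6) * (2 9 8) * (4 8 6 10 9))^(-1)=(0 11)(2 8 4)(3 6 9)(5 10)=[11, 1, 8, 6, 2, 10, 9, 7, 4, 3, 5, 0]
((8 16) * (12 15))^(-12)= (16)= [0, 1, 2, 3, 4, 5, 6, 7, 8, 9, 10, 11, 12, 13, 14, 15, 16]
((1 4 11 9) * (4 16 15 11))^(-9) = (1 16 15 11 9) = [0, 16, 2, 3, 4, 5, 6, 7, 8, 1, 10, 9, 12, 13, 14, 11, 15]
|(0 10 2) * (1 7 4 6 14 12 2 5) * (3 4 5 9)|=|(0 10 9 3 4 6 14 12 2)(1 7 5)|=9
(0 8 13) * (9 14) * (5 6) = [8, 1, 2, 3, 4, 6, 5, 7, 13, 14, 10, 11, 12, 0, 9] = (0 8 13)(5 6)(9 14)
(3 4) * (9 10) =(3 4)(9 10) =[0, 1, 2, 4, 3, 5, 6, 7, 8, 10, 9]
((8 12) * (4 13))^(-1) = (4 13)(8 12) = [0, 1, 2, 3, 13, 5, 6, 7, 12, 9, 10, 11, 8, 4]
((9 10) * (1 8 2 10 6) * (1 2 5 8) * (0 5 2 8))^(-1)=[5, 1, 8, 3, 4, 0, 9, 7, 6, 10, 2]=(0 5)(2 8 6 9 10)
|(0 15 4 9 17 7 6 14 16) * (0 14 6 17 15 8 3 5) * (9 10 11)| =|(0 8 3 5)(4 10 11 9 15)(7 17)(14 16)| =20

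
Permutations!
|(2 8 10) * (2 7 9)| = 5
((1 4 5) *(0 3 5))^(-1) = [4, 5, 2, 0, 1, 3] = (0 4 1 5 3)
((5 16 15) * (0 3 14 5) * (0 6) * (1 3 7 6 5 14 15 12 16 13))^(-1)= (0 6 7)(1 13 5 15 3)(12 16)= [6, 13, 2, 1, 4, 15, 7, 0, 8, 9, 10, 11, 16, 5, 14, 3, 12]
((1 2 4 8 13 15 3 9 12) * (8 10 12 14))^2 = (1 4 12 2 10)(3 14 13)(8 15 9) = [0, 4, 10, 14, 12, 5, 6, 7, 15, 8, 1, 11, 2, 3, 13, 9]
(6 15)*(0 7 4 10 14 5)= (0 7 4 10 14 5)(6 15)= [7, 1, 2, 3, 10, 0, 15, 4, 8, 9, 14, 11, 12, 13, 5, 6]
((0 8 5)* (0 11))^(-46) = (0 5)(8 11) = [5, 1, 2, 3, 4, 0, 6, 7, 11, 9, 10, 8]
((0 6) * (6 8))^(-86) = (0 8 6) = [8, 1, 2, 3, 4, 5, 0, 7, 6]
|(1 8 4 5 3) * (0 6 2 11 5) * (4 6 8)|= |(0 8 6 2 11 5 3 1 4)|= 9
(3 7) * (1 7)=(1 7 3)=[0, 7, 2, 1, 4, 5, 6, 3]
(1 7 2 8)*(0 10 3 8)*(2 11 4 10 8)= (0 8 1 7 11 4 10 3 2)= [8, 7, 0, 2, 10, 5, 6, 11, 1, 9, 3, 4]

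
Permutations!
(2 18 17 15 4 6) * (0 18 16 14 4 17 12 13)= (0 18 12 13)(2 16 14 4 6)(15 17)= [18, 1, 16, 3, 6, 5, 2, 7, 8, 9, 10, 11, 13, 0, 4, 17, 14, 15, 12]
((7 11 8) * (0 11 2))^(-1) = (0 2 7 8 11) = [2, 1, 7, 3, 4, 5, 6, 8, 11, 9, 10, 0]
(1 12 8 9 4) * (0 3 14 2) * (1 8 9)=(0 3 14 2)(1 12 9 4 8)=[3, 12, 0, 14, 8, 5, 6, 7, 1, 4, 10, 11, 9, 13, 2]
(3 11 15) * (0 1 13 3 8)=[1, 13, 2, 11, 4, 5, 6, 7, 0, 9, 10, 15, 12, 3, 14, 8]=(0 1 13 3 11 15 8)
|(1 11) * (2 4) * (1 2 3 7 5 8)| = 8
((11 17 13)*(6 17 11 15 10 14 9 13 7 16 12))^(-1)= (6 12 16 7 17)(9 14 10 15 13)= [0, 1, 2, 3, 4, 5, 12, 17, 8, 14, 15, 11, 16, 9, 10, 13, 7, 6]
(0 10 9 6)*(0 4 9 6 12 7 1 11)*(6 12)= [10, 11, 2, 3, 9, 5, 4, 1, 8, 6, 12, 0, 7]= (0 10 12 7 1 11)(4 9 6)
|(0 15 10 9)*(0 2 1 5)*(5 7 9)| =|(0 15 10 5)(1 7 9 2)| =4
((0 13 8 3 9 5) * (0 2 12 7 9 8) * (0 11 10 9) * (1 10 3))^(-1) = (0 7 12 2 5 9 10 1 8 3 11 13) = [7, 8, 5, 11, 4, 9, 6, 12, 3, 10, 1, 13, 2, 0]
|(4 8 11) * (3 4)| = 4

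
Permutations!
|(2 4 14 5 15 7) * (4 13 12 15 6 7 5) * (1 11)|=|(1 11)(2 13 12 15 5 6 7)(4 14)|=14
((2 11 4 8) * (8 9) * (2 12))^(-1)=(2 12 8 9 4 11)=[0, 1, 12, 3, 11, 5, 6, 7, 9, 4, 10, 2, 8]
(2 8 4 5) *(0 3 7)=[3, 1, 8, 7, 5, 2, 6, 0, 4]=(0 3 7)(2 8 4 5)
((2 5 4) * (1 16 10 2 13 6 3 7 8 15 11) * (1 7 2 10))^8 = (16)(2 4 6)(3 5 13) = [0, 1, 4, 5, 6, 13, 2, 7, 8, 9, 10, 11, 12, 3, 14, 15, 16]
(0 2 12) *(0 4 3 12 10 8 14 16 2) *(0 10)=(0 10 8 14 16 2)(3 12 4)=[10, 1, 0, 12, 3, 5, 6, 7, 14, 9, 8, 11, 4, 13, 16, 15, 2]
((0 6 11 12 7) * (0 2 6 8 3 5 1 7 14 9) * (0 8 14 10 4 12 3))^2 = (0 9)(1 2 11 5 7 6 3)(4 10 12)(8 14) = [9, 2, 11, 1, 10, 7, 3, 6, 14, 0, 12, 5, 4, 13, 8]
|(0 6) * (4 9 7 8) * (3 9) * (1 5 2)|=|(0 6)(1 5 2)(3 9 7 8 4)|=30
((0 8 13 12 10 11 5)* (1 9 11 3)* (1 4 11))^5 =(0 3 8 4 13 11 12 5 10)(1 9) =[3, 9, 2, 8, 13, 10, 6, 7, 4, 1, 0, 12, 5, 11]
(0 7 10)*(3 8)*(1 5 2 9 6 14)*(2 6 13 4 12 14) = (0 7 10)(1 5 6 2 9 13 4 12 14)(3 8) = [7, 5, 9, 8, 12, 6, 2, 10, 3, 13, 0, 11, 14, 4, 1]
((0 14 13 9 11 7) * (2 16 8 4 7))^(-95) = (0 2)(4 9)(7 11)(8 13)(14 16) = [2, 1, 0, 3, 9, 5, 6, 11, 13, 4, 10, 7, 12, 8, 16, 15, 14]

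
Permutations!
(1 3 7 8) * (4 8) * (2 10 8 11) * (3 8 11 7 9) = [0, 8, 10, 9, 7, 5, 6, 4, 1, 3, 11, 2] = (1 8)(2 10 11)(3 9)(4 7)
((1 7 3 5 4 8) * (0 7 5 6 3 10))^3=(10)(1 8 4 5)(3 6)=[0, 8, 2, 6, 5, 1, 3, 7, 4, 9, 10]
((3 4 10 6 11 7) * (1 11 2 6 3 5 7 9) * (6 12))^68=[0, 9, 6, 10, 3, 5, 12, 7, 8, 11, 4, 1, 2]=(1 9 11)(2 6 12)(3 10 4)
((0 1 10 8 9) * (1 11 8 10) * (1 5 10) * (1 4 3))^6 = (0 8)(1 5 10 4 3)(9 11) = [8, 5, 2, 1, 3, 10, 6, 7, 0, 11, 4, 9]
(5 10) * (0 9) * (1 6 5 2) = (0 9)(1 6 5 10 2) = [9, 6, 1, 3, 4, 10, 5, 7, 8, 0, 2]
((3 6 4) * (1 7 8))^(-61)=[0, 8, 2, 4, 6, 5, 3, 1, 7]=(1 8 7)(3 4 6)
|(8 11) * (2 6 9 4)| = 4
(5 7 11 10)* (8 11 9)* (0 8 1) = [8, 0, 2, 3, 4, 7, 6, 9, 11, 1, 5, 10] = (0 8 11 10 5 7 9 1)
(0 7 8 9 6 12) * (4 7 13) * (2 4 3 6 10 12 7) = (0 13 3 6 7 8 9 10 12)(2 4) = [13, 1, 4, 6, 2, 5, 7, 8, 9, 10, 12, 11, 0, 3]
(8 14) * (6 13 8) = (6 13 8 14) = [0, 1, 2, 3, 4, 5, 13, 7, 14, 9, 10, 11, 12, 8, 6]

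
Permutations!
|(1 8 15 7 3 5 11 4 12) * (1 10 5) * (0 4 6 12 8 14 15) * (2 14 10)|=|(0 4 8)(1 10 5 11 6 12 2 14 15 7 3)|=33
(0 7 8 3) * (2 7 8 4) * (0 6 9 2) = (0 8 3 6 9 2 7 4) = [8, 1, 7, 6, 0, 5, 9, 4, 3, 2]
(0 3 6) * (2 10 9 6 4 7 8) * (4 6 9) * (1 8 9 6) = (0 3 1 8 2 10 4 7 9 6) = [3, 8, 10, 1, 7, 5, 0, 9, 2, 6, 4]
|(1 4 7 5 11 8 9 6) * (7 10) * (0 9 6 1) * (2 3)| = 10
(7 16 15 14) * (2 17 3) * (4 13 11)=[0, 1, 17, 2, 13, 5, 6, 16, 8, 9, 10, 4, 12, 11, 7, 14, 15, 3]=(2 17 3)(4 13 11)(7 16 15 14)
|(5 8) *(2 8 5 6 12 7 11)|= |(2 8 6 12 7 11)|= 6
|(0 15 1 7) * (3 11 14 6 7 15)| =|(0 3 11 14 6 7)(1 15)| =6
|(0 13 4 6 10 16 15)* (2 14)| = |(0 13 4 6 10 16 15)(2 14)| = 14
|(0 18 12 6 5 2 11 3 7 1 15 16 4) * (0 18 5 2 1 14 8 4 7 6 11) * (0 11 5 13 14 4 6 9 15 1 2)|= |(0 13 14 8 6)(2 11 3 9 15 16 7 4 18 12 5)|= 55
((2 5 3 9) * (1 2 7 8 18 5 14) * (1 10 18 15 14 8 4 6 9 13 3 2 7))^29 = (1 9 6 4 7)(2 8 15 14 10 18 5)(3 13) = [0, 9, 8, 13, 7, 2, 4, 1, 15, 6, 18, 11, 12, 3, 10, 14, 16, 17, 5]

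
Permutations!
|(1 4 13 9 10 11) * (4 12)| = |(1 12 4 13 9 10 11)| = 7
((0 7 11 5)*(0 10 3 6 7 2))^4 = [0, 1, 2, 5, 4, 7, 10, 3, 8, 9, 11, 6] = (3 5 7)(6 10 11)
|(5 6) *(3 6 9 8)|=5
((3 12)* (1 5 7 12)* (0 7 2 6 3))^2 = [12, 2, 3, 5, 4, 6, 1, 0, 8, 9, 10, 11, 7] = (0 12 7)(1 2 3 5 6)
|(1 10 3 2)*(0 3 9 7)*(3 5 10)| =|(0 5 10 9 7)(1 3 2)| =15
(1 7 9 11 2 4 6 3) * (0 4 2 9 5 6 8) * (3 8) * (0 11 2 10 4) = (1 7 5 6 8 11 9 2 10 4 3) = [0, 7, 10, 1, 3, 6, 8, 5, 11, 2, 4, 9]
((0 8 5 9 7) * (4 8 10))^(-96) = (0 4 5 7 10 8 9) = [4, 1, 2, 3, 5, 7, 6, 10, 9, 0, 8]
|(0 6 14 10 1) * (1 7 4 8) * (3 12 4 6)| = |(0 3 12 4 8 1)(6 14 10 7)| = 12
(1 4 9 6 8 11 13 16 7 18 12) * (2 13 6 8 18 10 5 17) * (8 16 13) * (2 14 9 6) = (1 4 6 18 12)(2 8 11)(5 17 14 9 16 7 10) = [0, 4, 8, 3, 6, 17, 18, 10, 11, 16, 5, 2, 1, 13, 9, 15, 7, 14, 12]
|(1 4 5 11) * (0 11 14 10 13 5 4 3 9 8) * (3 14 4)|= 11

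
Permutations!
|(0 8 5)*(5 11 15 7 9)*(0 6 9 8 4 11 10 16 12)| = 9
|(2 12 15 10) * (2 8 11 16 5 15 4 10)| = |(2 12 4 10 8 11 16 5 15)| = 9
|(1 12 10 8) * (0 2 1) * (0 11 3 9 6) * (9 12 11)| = 10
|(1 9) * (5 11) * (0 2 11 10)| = |(0 2 11 5 10)(1 9)| = 10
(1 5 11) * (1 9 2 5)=(2 5 11 9)=[0, 1, 5, 3, 4, 11, 6, 7, 8, 2, 10, 9]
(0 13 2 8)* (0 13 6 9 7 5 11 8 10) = [6, 1, 10, 3, 4, 11, 9, 5, 13, 7, 0, 8, 12, 2] = (0 6 9 7 5 11 8 13 2 10)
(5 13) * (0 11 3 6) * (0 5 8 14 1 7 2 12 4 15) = (0 11 3 6 5 13 8 14 1 7 2 12 4 15) = [11, 7, 12, 6, 15, 13, 5, 2, 14, 9, 10, 3, 4, 8, 1, 0]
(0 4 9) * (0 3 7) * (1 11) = [4, 11, 2, 7, 9, 5, 6, 0, 8, 3, 10, 1] = (0 4 9 3 7)(1 11)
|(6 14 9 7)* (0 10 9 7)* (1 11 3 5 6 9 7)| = 12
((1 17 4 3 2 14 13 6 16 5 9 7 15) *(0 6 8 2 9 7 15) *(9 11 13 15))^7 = (0 16 7 6 5)(1 2 11 17 14 13 4 15 8 3) = [16, 2, 11, 1, 15, 0, 5, 6, 3, 9, 10, 17, 12, 4, 13, 8, 7, 14]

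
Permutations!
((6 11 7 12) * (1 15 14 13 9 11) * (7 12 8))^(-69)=(1 13 12 15 9 6 14 11)(7 8)=[0, 13, 2, 3, 4, 5, 14, 8, 7, 6, 10, 1, 15, 12, 11, 9]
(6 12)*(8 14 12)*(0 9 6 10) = [9, 1, 2, 3, 4, 5, 8, 7, 14, 6, 0, 11, 10, 13, 12] = (0 9 6 8 14 12 10)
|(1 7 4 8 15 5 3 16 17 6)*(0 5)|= |(0 5 3 16 17 6 1 7 4 8 15)|= 11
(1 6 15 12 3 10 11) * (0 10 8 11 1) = (0 10 1 6 15 12 3 8 11) = [10, 6, 2, 8, 4, 5, 15, 7, 11, 9, 1, 0, 3, 13, 14, 12]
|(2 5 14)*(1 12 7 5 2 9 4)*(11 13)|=|(1 12 7 5 14 9 4)(11 13)|=14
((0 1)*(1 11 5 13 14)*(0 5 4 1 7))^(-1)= [7, 4, 2, 3, 11, 1, 6, 14, 8, 9, 10, 0, 12, 5, 13]= (0 7 14 13 5 1 4 11)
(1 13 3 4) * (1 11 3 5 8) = (1 13 5 8)(3 4 11) = [0, 13, 2, 4, 11, 8, 6, 7, 1, 9, 10, 3, 12, 5]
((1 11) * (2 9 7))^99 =(1 11) =[0, 11, 2, 3, 4, 5, 6, 7, 8, 9, 10, 1]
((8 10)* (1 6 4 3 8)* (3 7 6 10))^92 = [0, 1, 2, 3, 6, 5, 7, 4, 8, 9, 10] = (10)(4 6 7)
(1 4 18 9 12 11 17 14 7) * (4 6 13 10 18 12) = (1 6 13 10 18 9 4 12 11 17 14 7) = [0, 6, 2, 3, 12, 5, 13, 1, 8, 4, 18, 17, 11, 10, 7, 15, 16, 14, 9]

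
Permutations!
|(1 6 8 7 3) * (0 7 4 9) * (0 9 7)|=6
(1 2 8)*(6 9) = [0, 2, 8, 3, 4, 5, 9, 7, 1, 6] = (1 2 8)(6 9)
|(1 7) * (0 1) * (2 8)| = 6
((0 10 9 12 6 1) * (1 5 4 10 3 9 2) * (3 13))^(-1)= (0 1 2 10 4 5 6 12 9 3 13)= [1, 2, 10, 13, 5, 6, 12, 7, 8, 3, 4, 11, 9, 0]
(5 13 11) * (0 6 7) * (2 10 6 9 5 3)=(0 9 5 13 11 3 2 10 6 7)=[9, 1, 10, 2, 4, 13, 7, 0, 8, 5, 6, 3, 12, 11]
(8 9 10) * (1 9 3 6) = [0, 9, 2, 6, 4, 5, 1, 7, 3, 10, 8] = (1 9 10 8 3 6)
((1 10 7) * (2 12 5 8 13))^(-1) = (1 7 10)(2 13 8 5 12) = [0, 7, 13, 3, 4, 12, 6, 10, 5, 9, 1, 11, 2, 8]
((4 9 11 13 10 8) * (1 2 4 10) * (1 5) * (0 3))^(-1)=[3, 5, 1, 0, 2, 13, 6, 7, 10, 4, 8, 9, 12, 11]=(0 3)(1 5 13 11 9 4 2)(8 10)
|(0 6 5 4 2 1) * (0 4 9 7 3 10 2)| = 10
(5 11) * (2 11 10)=(2 11 5 10)=[0, 1, 11, 3, 4, 10, 6, 7, 8, 9, 2, 5]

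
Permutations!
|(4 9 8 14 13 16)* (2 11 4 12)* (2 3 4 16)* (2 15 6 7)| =13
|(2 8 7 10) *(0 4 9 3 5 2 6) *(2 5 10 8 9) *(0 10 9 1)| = |(0 4 2 1)(3 9)(6 10)(7 8)| = 4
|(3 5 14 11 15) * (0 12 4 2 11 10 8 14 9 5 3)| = |(0 12 4 2 11 15)(5 9)(8 14 10)| = 6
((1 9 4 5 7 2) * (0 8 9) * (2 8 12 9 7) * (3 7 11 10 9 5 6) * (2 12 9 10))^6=(12)(0 8 4 2 3)(1 7 9 11 6)=[8, 7, 3, 0, 2, 5, 1, 9, 4, 11, 10, 6, 12]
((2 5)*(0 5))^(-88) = (0 2 5) = [2, 1, 5, 3, 4, 0]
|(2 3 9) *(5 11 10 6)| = |(2 3 9)(5 11 10 6)| = 12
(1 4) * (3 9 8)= (1 4)(3 9 8)= [0, 4, 2, 9, 1, 5, 6, 7, 3, 8]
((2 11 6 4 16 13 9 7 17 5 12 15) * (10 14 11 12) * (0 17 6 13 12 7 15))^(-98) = [9, 1, 17, 3, 14, 2, 10, 5, 8, 12, 7, 4, 13, 16, 6, 0, 11, 15] = (0 9 12 13 16 11 4 14 6 10 7 5 2 17 15)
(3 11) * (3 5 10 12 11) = [0, 1, 2, 3, 4, 10, 6, 7, 8, 9, 12, 5, 11] = (5 10 12 11)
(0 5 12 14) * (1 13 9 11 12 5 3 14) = (0 3 14)(1 13 9 11 12) = [3, 13, 2, 14, 4, 5, 6, 7, 8, 11, 10, 12, 1, 9, 0]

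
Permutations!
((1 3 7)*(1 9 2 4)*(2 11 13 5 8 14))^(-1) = (1 4 2 14 8 5 13 11 9 7 3) = [0, 4, 14, 1, 2, 13, 6, 3, 5, 7, 10, 9, 12, 11, 8]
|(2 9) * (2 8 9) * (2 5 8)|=|(2 5 8 9)|=4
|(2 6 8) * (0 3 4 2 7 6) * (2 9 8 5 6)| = |(0 3 4 9 8 7 2)(5 6)| = 14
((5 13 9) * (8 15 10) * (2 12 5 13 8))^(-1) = (2 10 15 8 5 12)(9 13) = [0, 1, 10, 3, 4, 12, 6, 7, 5, 13, 15, 11, 2, 9, 14, 8]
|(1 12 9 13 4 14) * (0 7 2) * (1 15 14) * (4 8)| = |(0 7 2)(1 12 9 13 8 4)(14 15)| = 6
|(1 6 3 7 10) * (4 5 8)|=15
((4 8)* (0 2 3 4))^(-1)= (0 8 4 3 2)= [8, 1, 0, 2, 3, 5, 6, 7, 4]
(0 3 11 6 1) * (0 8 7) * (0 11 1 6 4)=[3, 8, 2, 1, 0, 5, 6, 11, 7, 9, 10, 4]=(0 3 1 8 7 11 4)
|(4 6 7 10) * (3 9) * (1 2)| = 4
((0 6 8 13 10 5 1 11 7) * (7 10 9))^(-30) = (13)(1 10)(5 11) = [0, 10, 2, 3, 4, 11, 6, 7, 8, 9, 1, 5, 12, 13]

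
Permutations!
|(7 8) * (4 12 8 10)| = |(4 12 8 7 10)| = 5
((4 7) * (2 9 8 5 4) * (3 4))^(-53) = (2 5 7 8 4 9 3) = [0, 1, 5, 2, 9, 7, 6, 8, 4, 3]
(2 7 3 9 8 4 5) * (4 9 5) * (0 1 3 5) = (0 1 3)(2 7 5)(8 9) = [1, 3, 7, 0, 4, 2, 6, 5, 9, 8]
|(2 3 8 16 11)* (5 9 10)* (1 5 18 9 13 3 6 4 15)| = 33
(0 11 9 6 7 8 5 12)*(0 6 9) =(0 11)(5 12 6 7 8) =[11, 1, 2, 3, 4, 12, 7, 8, 5, 9, 10, 0, 6]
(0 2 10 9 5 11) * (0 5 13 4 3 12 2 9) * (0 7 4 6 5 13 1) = (0 9 1)(2 10 7 4 3 12)(5 11 13 6) = [9, 0, 10, 12, 3, 11, 5, 4, 8, 1, 7, 13, 2, 6]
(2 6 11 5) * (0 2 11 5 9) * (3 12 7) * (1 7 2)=(0 1 7 3 12 2 6 5 11 9)=[1, 7, 6, 12, 4, 11, 5, 3, 8, 0, 10, 9, 2]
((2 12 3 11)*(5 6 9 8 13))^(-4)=[0, 1, 2, 3, 4, 6, 9, 7, 13, 8, 10, 11, 12, 5]=(5 6 9 8 13)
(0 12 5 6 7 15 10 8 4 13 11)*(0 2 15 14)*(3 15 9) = (0 12 5 6 7 14)(2 9 3 15 10 8 4 13 11) = [12, 1, 9, 15, 13, 6, 7, 14, 4, 3, 8, 2, 5, 11, 0, 10]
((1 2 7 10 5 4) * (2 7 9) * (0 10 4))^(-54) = [0, 1, 2, 3, 4, 5, 6, 7, 8, 9, 10] = (10)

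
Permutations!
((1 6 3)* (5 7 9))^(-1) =(1 3 6)(5 9 7) =[0, 3, 2, 6, 4, 9, 1, 5, 8, 7]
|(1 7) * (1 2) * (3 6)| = |(1 7 2)(3 6)| = 6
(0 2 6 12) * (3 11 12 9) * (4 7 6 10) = (0 2 10 4 7 6 9 3 11 12) = [2, 1, 10, 11, 7, 5, 9, 6, 8, 3, 4, 12, 0]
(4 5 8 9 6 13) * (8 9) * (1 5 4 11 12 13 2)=[0, 5, 1, 3, 4, 9, 2, 7, 8, 6, 10, 12, 13, 11]=(1 5 9 6 2)(11 12 13)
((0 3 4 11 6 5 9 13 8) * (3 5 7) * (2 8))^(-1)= (0 8 2 13 9 5)(3 7 6 11 4)= [8, 1, 13, 7, 3, 0, 11, 6, 2, 5, 10, 4, 12, 9]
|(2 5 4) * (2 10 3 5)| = 4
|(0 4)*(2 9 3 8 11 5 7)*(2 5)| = |(0 4)(2 9 3 8 11)(5 7)| = 10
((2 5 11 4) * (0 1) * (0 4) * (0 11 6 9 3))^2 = [4, 2, 6, 1, 5, 9, 3, 7, 8, 0, 10, 11] = (11)(0 4 5 9)(1 2 6 3)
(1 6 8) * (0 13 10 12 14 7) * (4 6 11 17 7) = (0 13 10 12 14 4 6 8 1 11 17 7) = [13, 11, 2, 3, 6, 5, 8, 0, 1, 9, 12, 17, 14, 10, 4, 15, 16, 7]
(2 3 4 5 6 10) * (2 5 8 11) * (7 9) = [0, 1, 3, 4, 8, 6, 10, 9, 11, 7, 5, 2] = (2 3 4 8 11)(5 6 10)(7 9)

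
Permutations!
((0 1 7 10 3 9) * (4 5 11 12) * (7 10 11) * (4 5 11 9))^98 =[7, 9, 2, 1, 10, 11, 6, 12, 8, 5, 0, 3, 4] =(0 7 12 4 10)(1 9 5 11 3)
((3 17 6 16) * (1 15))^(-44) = (17) = [0, 1, 2, 3, 4, 5, 6, 7, 8, 9, 10, 11, 12, 13, 14, 15, 16, 17]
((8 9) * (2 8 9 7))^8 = (9)(2 7 8) = [0, 1, 7, 3, 4, 5, 6, 8, 2, 9]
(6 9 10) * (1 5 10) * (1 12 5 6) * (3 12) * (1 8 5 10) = (1 6 9 3 12 10 8 5) = [0, 6, 2, 12, 4, 1, 9, 7, 5, 3, 8, 11, 10]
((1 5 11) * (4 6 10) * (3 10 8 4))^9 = (11)(3 10) = [0, 1, 2, 10, 4, 5, 6, 7, 8, 9, 3, 11]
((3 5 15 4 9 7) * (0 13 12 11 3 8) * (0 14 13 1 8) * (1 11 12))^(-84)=(0 15)(3 9)(4 11)(5 7)=[15, 1, 2, 9, 11, 7, 6, 5, 8, 3, 10, 4, 12, 13, 14, 0]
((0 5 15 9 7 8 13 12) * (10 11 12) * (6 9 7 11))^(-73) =[8, 1, 2, 3, 4, 13, 0, 6, 9, 5, 12, 15, 7, 11, 14, 10] =(0 8 9 5 13 11 15 10 12 7 6)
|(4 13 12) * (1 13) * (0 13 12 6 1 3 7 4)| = 15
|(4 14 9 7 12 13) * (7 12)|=5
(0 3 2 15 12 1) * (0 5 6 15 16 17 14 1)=(0 3 2 16 17 14 1 5 6 15 12)=[3, 5, 16, 2, 4, 6, 15, 7, 8, 9, 10, 11, 0, 13, 1, 12, 17, 14]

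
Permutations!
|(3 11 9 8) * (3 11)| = 3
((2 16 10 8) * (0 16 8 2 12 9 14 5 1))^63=[2, 10, 9, 3, 4, 16, 6, 7, 14, 1, 12, 11, 5, 13, 0, 15, 8]=(0 2 9 1 10 12 5 16 8 14)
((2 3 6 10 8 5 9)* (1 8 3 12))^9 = (1 9)(2 8)(5 12) = [0, 9, 8, 3, 4, 12, 6, 7, 2, 1, 10, 11, 5]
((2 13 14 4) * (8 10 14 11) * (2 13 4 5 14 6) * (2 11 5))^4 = (2 14 5 13 4) = [0, 1, 14, 3, 2, 13, 6, 7, 8, 9, 10, 11, 12, 4, 5]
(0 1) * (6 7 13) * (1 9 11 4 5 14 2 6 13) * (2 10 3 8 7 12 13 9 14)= (0 14 10 3 8 7 1)(2 6 12 13 9 11 4 5)= [14, 0, 6, 8, 5, 2, 12, 1, 7, 11, 3, 4, 13, 9, 10]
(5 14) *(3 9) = (3 9)(5 14) = [0, 1, 2, 9, 4, 14, 6, 7, 8, 3, 10, 11, 12, 13, 5]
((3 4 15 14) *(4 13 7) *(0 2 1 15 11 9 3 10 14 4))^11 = (0 2 1 15 4 11 9 3 13 7)(10 14) = [2, 15, 1, 13, 11, 5, 6, 0, 8, 3, 14, 9, 12, 7, 10, 4]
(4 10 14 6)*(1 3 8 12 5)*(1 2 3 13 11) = (1 13 11)(2 3 8 12 5)(4 10 14 6) = [0, 13, 3, 8, 10, 2, 4, 7, 12, 9, 14, 1, 5, 11, 6]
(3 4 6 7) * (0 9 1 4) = (0 9 1 4 6 7 3) = [9, 4, 2, 0, 6, 5, 7, 3, 8, 1]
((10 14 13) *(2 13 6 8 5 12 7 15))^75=[0, 1, 8, 3, 4, 13, 15, 14, 2, 9, 12, 11, 10, 5, 7, 6]=(2 8)(5 13)(6 15)(7 14)(10 12)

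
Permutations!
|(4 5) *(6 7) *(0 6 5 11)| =|(0 6 7 5 4 11)| =6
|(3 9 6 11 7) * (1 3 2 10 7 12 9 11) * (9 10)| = |(1 3 11 12 10 7 2 9 6)| = 9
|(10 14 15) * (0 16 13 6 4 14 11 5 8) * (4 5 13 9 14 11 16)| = |(0 4 11 13 6 5 8)(9 14 15 10 16)| = 35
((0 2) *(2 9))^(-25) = (0 2 9) = [2, 1, 9, 3, 4, 5, 6, 7, 8, 0]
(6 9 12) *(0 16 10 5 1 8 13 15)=[16, 8, 2, 3, 4, 1, 9, 7, 13, 12, 5, 11, 6, 15, 14, 0, 10]=(0 16 10 5 1 8 13 15)(6 9 12)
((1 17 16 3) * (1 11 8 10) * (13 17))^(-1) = (1 10 8 11 3 16 17 13) = [0, 10, 2, 16, 4, 5, 6, 7, 11, 9, 8, 3, 12, 1, 14, 15, 17, 13]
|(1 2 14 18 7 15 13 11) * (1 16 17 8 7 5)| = 35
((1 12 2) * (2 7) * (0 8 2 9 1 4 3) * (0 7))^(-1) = (0 12 1 9 7 3 4 2 8) = [12, 9, 8, 4, 2, 5, 6, 3, 0, 7, 10, 11, 1]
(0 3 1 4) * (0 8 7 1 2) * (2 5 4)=(0 3 5 4 8 7 1 2)=[3, 2, 0, 5, 8, 4, 6, 1, 7]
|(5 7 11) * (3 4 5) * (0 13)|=10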